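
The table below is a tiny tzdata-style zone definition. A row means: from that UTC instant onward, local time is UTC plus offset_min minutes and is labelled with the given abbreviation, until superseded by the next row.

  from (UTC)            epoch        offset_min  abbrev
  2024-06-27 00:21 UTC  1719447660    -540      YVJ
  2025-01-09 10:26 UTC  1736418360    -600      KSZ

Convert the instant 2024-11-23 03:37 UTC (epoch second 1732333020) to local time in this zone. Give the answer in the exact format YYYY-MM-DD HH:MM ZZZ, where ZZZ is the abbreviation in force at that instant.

2024-11-22 18:37 YVJ

Query: 2024-11-23 03:37 UTC
Rule 1/2 (YVJ, -09:00): 2024-06-27 00:21 UTC ≤ query < 2025-01-09 10:26 UTC
3·60 + 37 - 540 = -323 min
-323 = -1·1440 + 1117; 1117 = 18·60 + 37 → 18:37, 2024-11-23 - 1 day = 2024-11-22
→ 2024-11-22 18:37 YVJ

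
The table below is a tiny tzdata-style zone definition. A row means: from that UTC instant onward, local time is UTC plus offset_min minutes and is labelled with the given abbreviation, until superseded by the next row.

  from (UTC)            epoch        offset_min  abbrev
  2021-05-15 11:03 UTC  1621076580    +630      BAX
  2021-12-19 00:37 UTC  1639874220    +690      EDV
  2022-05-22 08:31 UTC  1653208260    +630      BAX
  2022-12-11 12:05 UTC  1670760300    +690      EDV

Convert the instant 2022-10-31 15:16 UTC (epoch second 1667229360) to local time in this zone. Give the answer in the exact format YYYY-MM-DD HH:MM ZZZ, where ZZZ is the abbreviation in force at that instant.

2022-11-01 01:46 BAX

Query: 2022-10-31 15:16 UTC
Rule 3/4 (BAX, +10:30): 2022-05-22 08:31 UTC ≤ query < 2022-12-11 12:05 UTC
15·60 + 16 + 630 = 1546 min
1546 = 1·1440 + 106; 106 = 1·60 + 46 → 01:46, 2022-10-31 + 1 day = 2022-11-01
→ 2022-11-01 01:46 BAX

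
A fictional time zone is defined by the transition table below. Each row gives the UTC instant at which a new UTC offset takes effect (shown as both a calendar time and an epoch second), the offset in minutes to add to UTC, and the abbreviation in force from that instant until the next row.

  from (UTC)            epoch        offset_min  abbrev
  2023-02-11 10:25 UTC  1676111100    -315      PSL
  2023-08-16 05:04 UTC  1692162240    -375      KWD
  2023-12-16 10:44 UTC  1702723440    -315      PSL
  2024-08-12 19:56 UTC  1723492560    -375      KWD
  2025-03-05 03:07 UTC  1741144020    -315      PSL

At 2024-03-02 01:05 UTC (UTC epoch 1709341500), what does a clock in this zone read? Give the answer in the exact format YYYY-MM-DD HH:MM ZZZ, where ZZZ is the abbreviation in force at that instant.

2024-03-01 19:50 PSL

Query: 2024-03-02 01:05 UTC
Rule 3/5 (PSL, -05:15): 2023-12-16 10:44 UTC ≤ query < 2024-08-12 19:56 UTC
1·60 + 5 - 315 = -250 min
-250 = -1·1440 + 1190; 1190 = 19·60 + 50 → 19:50, 2024-03-02 - 1 day = 2024-03-01
→ 2024-03-01 19:50 PSL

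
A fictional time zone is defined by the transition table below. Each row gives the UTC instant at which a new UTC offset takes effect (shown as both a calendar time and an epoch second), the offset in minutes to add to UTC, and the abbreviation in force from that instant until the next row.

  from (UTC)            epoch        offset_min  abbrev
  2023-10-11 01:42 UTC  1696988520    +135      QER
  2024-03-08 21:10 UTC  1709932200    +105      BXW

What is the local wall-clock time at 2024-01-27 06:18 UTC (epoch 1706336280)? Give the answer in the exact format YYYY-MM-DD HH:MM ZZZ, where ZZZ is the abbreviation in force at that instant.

Query: 2024-01-27 06:18 UTC
Rule 1/2 (QER, +02:15): 2023-10-11 01:42 UTC ≤ query < 2024-03-08 21:10 UTC
6·60 + 18 + 135 = 513 min
513 = 0·1440 + 513; 513 = 8·60 + 33 → 08:33, same day
→ 2024-01-27 08:33 QER

2024-01-27 08:33 QER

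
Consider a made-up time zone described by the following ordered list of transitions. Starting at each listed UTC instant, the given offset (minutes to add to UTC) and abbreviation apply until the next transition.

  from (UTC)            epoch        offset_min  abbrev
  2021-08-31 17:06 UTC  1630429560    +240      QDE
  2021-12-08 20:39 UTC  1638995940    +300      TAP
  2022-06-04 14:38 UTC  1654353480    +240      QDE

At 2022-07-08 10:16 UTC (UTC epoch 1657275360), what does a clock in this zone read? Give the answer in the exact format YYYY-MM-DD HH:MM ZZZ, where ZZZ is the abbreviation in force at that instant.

Query: 2022-07-08 10:16 UTC
Rule 3/3 (QDE, +04:00): 2022-06-04 14:38 UTC ≤ query < +∞
10·60 + 16 + 240 = 856 min
856 = 0·1440 + 856; 856 = 14·60 + 16 → 14:16, same day
→ 2022-07-08 14:16 QDE

2022-07-08 14:16 QDE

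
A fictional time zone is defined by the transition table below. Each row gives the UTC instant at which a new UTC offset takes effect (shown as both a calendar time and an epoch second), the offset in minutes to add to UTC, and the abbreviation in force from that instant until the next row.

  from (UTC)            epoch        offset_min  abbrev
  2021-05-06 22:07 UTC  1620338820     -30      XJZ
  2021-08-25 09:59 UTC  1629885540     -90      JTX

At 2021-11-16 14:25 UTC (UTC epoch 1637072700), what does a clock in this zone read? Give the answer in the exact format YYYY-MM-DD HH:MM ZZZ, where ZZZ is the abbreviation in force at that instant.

Query: 2021-11-16 14:25 UTC
Rule 2/2 (JTX, -01:30): 2021-08-25 09:59 UTC ≤ query < +∞
14·60 + 25 - 90 = 775 min
775 = 0·1440 + 775; 775 = 12·60 + 55 → 12:55, same day
→ 2021-11-16 12:55 JTX

2021-11-16 12:55 JTX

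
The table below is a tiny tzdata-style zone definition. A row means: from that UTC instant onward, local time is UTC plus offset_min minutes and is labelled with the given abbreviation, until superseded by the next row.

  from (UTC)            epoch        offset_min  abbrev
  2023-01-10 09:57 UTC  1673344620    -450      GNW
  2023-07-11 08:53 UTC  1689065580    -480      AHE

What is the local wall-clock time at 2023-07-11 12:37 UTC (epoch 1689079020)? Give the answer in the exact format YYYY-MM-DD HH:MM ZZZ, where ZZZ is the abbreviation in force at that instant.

2023-07-11 04:37 AHE

Query: 2023-07-11 12:37 UTC
Rule 2/2 (AHE, -08:00): 2023-07-11 08:53 UTC ≤ query < +∞
12·60 + 37 - 480 = 277 min
277 = 0·1440 + 277; 277 = 4·60 + 37 → 04:37, same day
→ 2023-07-11 04:37 AHE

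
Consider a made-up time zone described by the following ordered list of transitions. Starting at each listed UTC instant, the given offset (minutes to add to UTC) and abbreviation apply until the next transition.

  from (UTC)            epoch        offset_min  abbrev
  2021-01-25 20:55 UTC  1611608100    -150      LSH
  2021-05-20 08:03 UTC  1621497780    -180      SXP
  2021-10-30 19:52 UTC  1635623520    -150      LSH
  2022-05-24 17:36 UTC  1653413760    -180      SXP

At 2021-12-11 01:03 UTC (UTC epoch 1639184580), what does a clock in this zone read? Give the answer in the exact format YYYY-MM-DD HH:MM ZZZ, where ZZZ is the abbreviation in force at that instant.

2021-12-10 22:33 LSH

Query: 2021-12-11 01:03 UTC
Rule 3/4 (LSH, -02:30): 2021-10-30 19:52 UTC ≤ query < 2022-05-24 17:36 UTC
1·60 + 3 - 150 = -87 min
-87 = -1·1440 + 1353; 1353 = 22·60 + 33 → 22:33, 2021-12-11 - 1 day = 2021-12-10
→ 2021-12-10 22:33 LSH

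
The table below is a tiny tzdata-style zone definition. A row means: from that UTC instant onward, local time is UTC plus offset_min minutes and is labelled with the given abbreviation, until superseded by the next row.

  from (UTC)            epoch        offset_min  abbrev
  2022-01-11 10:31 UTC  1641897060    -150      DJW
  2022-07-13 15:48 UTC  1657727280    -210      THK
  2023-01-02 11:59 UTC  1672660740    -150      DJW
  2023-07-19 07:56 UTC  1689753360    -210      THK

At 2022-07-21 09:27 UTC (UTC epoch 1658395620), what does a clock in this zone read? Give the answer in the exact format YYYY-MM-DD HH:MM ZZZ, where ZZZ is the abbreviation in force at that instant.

2022-07-21 05:57 THK

Query: 2022-07-21 09:27 UTC
Rule 2/4 (THK, -03:30): 2022-07-13 15:48 UTC ≤ query < 2023-01-02 11:59 UTC
9·60 + 27 - 210 = 357 min
357 = 0·1440 + 357; 357 = 5·60 + 57 → 05:57, same day
→ 2022-07-21 05:57 THK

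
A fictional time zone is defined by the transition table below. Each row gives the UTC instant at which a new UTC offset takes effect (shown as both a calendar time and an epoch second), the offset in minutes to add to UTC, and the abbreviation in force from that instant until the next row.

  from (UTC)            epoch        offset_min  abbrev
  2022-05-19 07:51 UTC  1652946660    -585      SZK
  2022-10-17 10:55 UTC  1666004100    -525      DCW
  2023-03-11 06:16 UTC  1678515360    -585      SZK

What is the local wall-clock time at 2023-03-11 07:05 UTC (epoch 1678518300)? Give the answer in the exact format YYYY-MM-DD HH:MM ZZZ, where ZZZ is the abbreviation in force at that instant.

Query: 2023-03-11 07:05 UTC
Rule 3/3 (SZK, -09:45): 2023-03-11 06:16 UTC ≤ query < +∞
7·60 + 5 - 585 = -160 min
-160 = -1·1440 + 1280; 1280 = 21·60 + 20 → 21:20, 2023-03-11 - 1 day = 2023-03-10
→ 2023-03-10 21:20 SZK

2023-03-10 21:20 SZK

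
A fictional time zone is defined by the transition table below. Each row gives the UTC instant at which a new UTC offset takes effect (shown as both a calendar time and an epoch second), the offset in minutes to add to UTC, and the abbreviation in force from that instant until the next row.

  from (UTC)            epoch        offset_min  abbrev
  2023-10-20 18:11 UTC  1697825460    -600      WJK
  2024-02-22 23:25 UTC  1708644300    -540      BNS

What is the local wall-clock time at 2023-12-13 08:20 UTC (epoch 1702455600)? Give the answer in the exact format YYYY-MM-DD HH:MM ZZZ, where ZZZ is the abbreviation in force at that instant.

2023-12-12 22:20 WJK

Query: 2023-12-13 08:20 UTC
Rule 1/2 (WJK, -10:00): 2023-10-20 18:11 UTC ≤ query < 2024-02-22 23:25 UTC
8·60 + 20 - 600 = -100 min
-100 = -1·1440 + 1340; 1340 = 22·60 + 20 → 22:20, 2023-12-13 - 1 day = 2023-12-12
→ 2023-12-12 22:20 WJK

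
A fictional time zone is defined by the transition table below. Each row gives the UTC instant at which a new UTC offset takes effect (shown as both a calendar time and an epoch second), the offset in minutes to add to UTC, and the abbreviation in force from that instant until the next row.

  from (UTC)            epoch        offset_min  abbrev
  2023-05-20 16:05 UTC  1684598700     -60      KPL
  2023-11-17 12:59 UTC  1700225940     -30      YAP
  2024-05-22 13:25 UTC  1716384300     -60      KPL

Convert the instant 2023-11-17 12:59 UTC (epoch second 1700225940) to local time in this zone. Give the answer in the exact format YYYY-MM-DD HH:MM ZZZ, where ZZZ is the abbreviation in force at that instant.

Query: 2023-11-17 12:59 UTC
Rule 2/3 (YAP, -00:30): 2023-11-17 12:59 UTC ≤ query < 2024-05-22 13:25 UTC
12·60 + 59 - 30 = 749 min
749 = 0·1440 + 749; 749 = 12·60 + 29 → 12:29, same day
→ 2023-11-17 12:29 YAP

2023-11-17 12:29 YAP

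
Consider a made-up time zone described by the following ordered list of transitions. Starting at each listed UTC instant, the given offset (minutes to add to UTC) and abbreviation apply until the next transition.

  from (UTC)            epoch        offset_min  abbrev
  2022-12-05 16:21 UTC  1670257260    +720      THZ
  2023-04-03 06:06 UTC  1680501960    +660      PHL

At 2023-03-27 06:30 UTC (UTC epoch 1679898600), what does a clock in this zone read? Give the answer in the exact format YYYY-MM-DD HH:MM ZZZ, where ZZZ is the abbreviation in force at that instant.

2023-03-27 18:30 THZ

Query: 2023-03-27 06:30 UTC
Rule 1/2 (THZ, +12:00): 2022-12-05 16:21 UTC ≤ query < 2023-04-03 06:06 UTC
6·60 + 30 + 720 = 1110 min
1110 = 0·1440 + 1110; 1110 = 18·60 + 30 → 18:30, same day
→ 2023-03-27 18:30 THZ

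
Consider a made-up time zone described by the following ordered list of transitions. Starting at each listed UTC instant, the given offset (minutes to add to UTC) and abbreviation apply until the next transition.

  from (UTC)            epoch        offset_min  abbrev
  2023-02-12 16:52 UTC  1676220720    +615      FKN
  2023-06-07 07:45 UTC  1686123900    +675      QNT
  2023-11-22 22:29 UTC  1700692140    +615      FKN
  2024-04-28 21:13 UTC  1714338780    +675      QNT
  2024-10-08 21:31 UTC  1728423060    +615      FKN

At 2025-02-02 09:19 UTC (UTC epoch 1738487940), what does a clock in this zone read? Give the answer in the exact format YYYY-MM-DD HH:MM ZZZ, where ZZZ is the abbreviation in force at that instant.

2025-02-02 19:34 FKN

Query: 2025-02-02 09:19 UTC
Rule 5/5 (FKN, +10:15): 2024-10-08 21:31 UTC ≤ query < +∞
9·60 + 19 + 615 = 1174 min
1174 = 0·1440 + 1174; 1174 = 19·60 + 34 → 19:34, same day
→ 2025-02-02 19:34 FKN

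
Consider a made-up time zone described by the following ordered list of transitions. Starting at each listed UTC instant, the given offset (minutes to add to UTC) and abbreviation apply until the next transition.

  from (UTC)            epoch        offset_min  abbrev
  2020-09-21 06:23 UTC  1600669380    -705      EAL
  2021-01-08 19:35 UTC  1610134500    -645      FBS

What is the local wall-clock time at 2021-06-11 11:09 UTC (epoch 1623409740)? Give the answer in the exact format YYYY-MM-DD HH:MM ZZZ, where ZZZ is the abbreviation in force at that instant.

Query: 2021-06-11 11:09 UTC
Rule 2/2 (FBS, -10:45): 2021-01-08 19:35 UTC ≤ query < +∞
11·60 + 9 - 645 = 24 min
24 = 0·1440 + 24; 24 = 0·60 + 24 → 00:24, same day
→ 2021-06-11 00:24 FBS

2021-06-11 00:24 FBS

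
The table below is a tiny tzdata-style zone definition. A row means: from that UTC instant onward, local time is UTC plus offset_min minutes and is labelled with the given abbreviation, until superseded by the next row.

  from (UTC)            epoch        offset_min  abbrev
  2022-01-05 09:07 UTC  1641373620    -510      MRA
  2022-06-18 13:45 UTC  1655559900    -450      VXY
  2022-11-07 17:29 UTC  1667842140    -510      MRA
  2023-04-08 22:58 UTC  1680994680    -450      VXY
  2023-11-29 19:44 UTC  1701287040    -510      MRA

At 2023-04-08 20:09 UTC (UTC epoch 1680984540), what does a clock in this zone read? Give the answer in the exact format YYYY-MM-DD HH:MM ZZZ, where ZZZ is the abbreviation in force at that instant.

Query: 2023-04-08 20:09 UTC
Rule 3/5 (MRA, -08:30): 2022-11-07 17:29 UTC ≤ query < 2023-04-08 22:58 UTC
20·60 + 9 - 510 = 699 min
699 = 0·1440 + 699; 699 = 11·60 + 39 → 11:39, same day
→ 2023-04-08 11:39 MRA

2023-04-08 11:39 MRA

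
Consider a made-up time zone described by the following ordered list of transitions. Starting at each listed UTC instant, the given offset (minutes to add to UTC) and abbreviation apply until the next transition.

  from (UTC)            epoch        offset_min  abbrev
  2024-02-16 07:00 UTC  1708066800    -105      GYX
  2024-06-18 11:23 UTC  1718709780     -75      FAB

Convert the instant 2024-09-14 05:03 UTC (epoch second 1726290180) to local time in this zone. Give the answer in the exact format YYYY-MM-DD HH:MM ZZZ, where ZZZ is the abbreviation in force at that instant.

2024-09-14 03:48 FAB

Query: 2024-09-14 05:03 UTC
Rule 2/2 (FAB, -01:15): 2024-06-18 11:23 UTC ≤ query < +∞
5·60 + 3 - 75 = 228 min
228 = 0·1440 + 228; 228 = 3·60 + 48 → 03:48, same day
→ 2024-09-14 03:48 FAB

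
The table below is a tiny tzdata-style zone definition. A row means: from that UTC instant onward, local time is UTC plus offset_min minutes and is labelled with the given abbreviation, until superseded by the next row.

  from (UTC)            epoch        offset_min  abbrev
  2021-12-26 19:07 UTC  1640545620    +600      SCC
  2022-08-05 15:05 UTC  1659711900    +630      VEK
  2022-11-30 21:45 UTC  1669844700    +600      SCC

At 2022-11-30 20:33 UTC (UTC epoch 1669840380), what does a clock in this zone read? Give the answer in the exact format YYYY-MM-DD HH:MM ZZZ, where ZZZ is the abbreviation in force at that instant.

Query: 2022-11-30 20:33 UTC
Rule 2/3 (VEK, +10:30): 2022-08-05 15:05 UTC ≤ query < 2022-11-30 21:45 UTC
20·60 + 33 + 630 = 1863 min
1863 = 1·1440 + 423; 423 = 7·60 + 3 → 07:03, 2022-11-30 + 1 day = 2022-12-01
→ 2022-12-01 07:03 VEK

2022-12-01 07:03 VEK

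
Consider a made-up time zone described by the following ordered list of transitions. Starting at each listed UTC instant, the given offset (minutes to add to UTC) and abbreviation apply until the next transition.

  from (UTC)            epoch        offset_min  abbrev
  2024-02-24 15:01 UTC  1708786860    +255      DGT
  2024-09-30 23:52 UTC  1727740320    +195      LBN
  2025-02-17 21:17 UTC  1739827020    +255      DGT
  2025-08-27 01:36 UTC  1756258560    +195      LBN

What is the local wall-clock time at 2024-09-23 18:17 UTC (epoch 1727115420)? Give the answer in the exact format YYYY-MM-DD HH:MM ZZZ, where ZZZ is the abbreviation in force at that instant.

Query: 2024-09-23 18:17 UTC
Rule 1/4 (DGT, +04:15): 2024-02-24 15:01 UTC ≤ query < 2024-09-30 23:52 UTC
18·60 + 17 + 255 = 1352 min
1352 = 0·1440 + 1352; 1352 = 22·60 + 32 → 22:32, same day
→ 2024-09-23 22:32 DGT

2024-09-23 22:32 DGT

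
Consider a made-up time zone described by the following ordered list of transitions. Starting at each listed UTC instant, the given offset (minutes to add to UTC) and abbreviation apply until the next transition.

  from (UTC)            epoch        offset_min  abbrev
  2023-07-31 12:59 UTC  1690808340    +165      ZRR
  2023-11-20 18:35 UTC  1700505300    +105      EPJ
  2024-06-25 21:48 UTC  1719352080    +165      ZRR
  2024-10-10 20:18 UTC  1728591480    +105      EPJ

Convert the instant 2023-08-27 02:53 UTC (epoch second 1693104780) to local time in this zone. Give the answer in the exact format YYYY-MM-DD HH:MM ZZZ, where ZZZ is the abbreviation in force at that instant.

Query: 2023-08-27 02:53 UTC
Rule 1/4 (ZRR, +02:45): 2023-07-31 12:59 UTC ≤ query < 2023-11-20 18:35 UTC
2·60 + 53 + 165 = 338 min
338 = 0·1440 + 338; 338 = 5·60 + 38 → 05:38, same day
→ 2023-08-27 05:38 ZRR

2023-08-27 05:38 ZRR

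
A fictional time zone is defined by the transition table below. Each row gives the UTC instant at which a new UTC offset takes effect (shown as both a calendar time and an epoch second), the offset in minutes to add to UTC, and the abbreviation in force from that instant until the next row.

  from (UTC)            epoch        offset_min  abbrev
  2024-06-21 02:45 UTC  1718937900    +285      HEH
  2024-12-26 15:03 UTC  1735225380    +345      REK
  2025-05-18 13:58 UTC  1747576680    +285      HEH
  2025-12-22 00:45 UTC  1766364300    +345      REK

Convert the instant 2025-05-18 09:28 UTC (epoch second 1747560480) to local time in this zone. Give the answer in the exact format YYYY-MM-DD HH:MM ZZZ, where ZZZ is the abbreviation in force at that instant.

2025-05-18 15:13 REK

Query: 2025-05-18 09:28 UTC
Rule 2/4 (REK, +05:45): 2024-12-26 15:03 UTC ≤ query < 2025-05-18 13:58 UTC
9·60 + 28 + 345 = 913 min
913 = 0·1440 + 913; 913 = 15·60 + 13 → 15:13, same day
→ 2025-05-18 15:13 REK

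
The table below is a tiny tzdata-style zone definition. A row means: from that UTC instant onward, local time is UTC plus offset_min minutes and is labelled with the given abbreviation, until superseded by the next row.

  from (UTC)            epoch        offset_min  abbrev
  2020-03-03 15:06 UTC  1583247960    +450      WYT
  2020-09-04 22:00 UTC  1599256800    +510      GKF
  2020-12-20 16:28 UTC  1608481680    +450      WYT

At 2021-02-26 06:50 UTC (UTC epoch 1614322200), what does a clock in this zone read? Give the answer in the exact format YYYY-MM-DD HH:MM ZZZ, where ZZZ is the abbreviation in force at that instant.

2021-02-26 14:20 WYT

Query: 2021-02-26 06:50 UTC
Rule 3/3 (WYT, +07:30): 2020-12-20 16:28 UTC ≤ query < +∞
6·60 + 50 + 450 = 860 min
860 = 0·1440 + 860; 860 = 14·60 + 20 → 14:20, same day
→ 2021-02-26 14:20 WYT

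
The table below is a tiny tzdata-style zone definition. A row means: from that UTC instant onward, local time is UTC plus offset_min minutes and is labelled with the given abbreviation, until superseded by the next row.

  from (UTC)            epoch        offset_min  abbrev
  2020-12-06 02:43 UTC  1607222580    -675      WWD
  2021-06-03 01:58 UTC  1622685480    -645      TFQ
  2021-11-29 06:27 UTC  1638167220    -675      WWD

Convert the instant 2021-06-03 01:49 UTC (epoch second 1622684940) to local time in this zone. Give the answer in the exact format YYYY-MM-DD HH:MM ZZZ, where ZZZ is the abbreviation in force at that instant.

2021-06-02 14:34 WWD

Query: 2021-06-03 01:49 UTC
Rule 1/3 (WWD, -11:15): 2020-12-06 02:43 UTC ≤ query < 2021-06-03 01:58 UTC
1·60 + 49 - 675 = -566 min
-566 = -1·1440 + 874; 874 = 14·60 + 34 → 14:34, 2021-06-03 - 1 day = 2021-06-02
→ 2021-06-02 14:34 WWD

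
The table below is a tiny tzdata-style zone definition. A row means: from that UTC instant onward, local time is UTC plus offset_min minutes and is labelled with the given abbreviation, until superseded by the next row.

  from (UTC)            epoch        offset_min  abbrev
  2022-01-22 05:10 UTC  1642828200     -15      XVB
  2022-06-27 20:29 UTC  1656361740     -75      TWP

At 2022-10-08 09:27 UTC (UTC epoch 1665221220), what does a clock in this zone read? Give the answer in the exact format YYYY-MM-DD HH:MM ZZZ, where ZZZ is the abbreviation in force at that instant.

2022-10-08 08:12 TWP

Query: 2022-10-08 09:27 UTC
Rule 2/2 (TWP, -01:15): 2022-06-27 20:29 UTC ≤ query < +∞
9·60 + 27 - 75 = 492 min
492 = 0·1440 + 492; 492 = 8·60 + 12 → 08:12, same day
→ 2022-10-08 08:12 TWP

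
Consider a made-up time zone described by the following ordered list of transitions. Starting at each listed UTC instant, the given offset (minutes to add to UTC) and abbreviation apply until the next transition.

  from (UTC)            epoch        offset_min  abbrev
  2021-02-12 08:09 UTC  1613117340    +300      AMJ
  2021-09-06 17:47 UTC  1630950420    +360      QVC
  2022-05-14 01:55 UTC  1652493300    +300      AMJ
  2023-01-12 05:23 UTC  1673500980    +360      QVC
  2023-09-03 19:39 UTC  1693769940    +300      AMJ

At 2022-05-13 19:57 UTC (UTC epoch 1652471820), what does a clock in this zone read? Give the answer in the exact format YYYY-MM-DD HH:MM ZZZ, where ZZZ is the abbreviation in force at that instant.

2022-05-14 01:57 QVC

Query: 2022-05-13 19:57 UTC
Rule 2/5 (QVC, +06:00): 2021-09-06 17:47 UTC ≤ query < 2022-05-14 01:55 UTC
19·60 + 57 + 360 = 1557 min
1557 = 1·1440 + 117; 117 = 1·60 + 57 → 01:57, 2022-05-13 + 1 day = 2022-05-14
→ 2022-05-14 01:57 QVC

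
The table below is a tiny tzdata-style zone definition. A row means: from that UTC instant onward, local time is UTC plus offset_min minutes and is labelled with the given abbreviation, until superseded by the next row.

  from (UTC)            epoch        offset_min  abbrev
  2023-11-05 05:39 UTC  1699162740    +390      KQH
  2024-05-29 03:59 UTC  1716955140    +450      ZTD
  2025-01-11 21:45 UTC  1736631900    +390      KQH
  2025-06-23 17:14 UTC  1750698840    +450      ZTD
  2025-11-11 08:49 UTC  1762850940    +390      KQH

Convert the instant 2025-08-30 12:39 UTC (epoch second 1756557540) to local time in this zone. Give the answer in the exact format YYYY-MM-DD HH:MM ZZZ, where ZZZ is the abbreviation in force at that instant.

2025-08-30 20:09 ZTD

Query: 2025-08-30 12:39 UTC
Rule 4/5 (ZTD, +07:30): 2025-06-23 17:14 UTC ≤ query < 2025-11-11 08:49 UTC
12·60 + 39 + 450 = 1209 min
1209 = 0·1440 + 1209; 1209 = 20·60 + 9 → 20:09, same day
→ 2025-08-30 20:09 ZTD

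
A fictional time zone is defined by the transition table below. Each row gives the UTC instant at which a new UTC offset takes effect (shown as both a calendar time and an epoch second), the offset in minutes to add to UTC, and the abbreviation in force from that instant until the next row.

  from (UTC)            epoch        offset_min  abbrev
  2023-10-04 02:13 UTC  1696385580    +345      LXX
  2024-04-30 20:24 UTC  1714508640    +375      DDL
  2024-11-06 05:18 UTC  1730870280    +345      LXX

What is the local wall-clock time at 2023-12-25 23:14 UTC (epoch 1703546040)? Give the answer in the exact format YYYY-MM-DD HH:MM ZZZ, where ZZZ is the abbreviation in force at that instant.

Query: 2023-12-25 23:14 UTC
Rule 1/3 (LXX, +05:45): 2023-10-04 02:13 UTC ≤ query < 2024-04-30 20:24 UTC
23·60 + 14 + 345 = 1739 min
1739 = 1·1440 + 299; 299 = 4·60 + 59 → 04:59, 2023-12-25 + 1 day = 2023-12-26
→ 2023-12-26 04:59 LXX

2023-12-26 04:59 LXX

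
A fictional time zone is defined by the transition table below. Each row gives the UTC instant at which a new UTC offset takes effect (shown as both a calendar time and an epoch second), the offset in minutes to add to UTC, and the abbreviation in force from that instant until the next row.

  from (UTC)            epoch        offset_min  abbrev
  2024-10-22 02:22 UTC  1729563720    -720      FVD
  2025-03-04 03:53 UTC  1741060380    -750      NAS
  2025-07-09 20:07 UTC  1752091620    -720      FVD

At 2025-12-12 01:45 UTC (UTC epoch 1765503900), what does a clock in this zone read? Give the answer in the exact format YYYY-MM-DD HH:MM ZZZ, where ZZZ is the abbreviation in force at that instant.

Query: 2025-12-12 01:45 UTC
Rule 3/3 (FVD, -12:00): 2025-07-09 20:07 UTC ≤ query < +∞
1·60 + 45 - 720 = -615 min
-615 = -1·1440 + 825; 825 = 13·60 + 45 → 13:45, 2025-12-12 - 1 day = 2025-12-11
→ 2025-12-11 13:45 FVD

2025-12-11 13:45 FVD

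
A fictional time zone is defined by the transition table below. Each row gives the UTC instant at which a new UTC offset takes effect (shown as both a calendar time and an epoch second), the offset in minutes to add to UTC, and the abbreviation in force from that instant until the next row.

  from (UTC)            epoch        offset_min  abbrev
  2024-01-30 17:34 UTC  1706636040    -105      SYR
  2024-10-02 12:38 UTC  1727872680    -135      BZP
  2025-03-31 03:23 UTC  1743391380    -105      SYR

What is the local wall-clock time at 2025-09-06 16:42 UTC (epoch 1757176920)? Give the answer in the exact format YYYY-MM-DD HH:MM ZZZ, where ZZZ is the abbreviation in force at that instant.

2025-09-06 14:57 SYR

Query: 2025-09-06 16:42 UTC
Rule 3/3 (SYR, -01:45): 2025-03-31 03:23 UTC ≤ query < +∞
16·60 + 42 - 105 = 897 min
897 = 0·1440 + 897; 897 = 14·60 + 57 → 14:57, same day
→ 2025-09-06 14:57 SYR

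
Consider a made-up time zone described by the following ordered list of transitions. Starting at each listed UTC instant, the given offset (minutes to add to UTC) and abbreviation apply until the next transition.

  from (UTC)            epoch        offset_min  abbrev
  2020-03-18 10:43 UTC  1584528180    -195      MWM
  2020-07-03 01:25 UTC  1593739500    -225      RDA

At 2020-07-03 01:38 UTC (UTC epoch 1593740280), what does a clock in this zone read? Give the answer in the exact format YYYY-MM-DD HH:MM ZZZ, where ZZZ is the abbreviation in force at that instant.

2020-07-02 21:53 RDA

Query: 2020-07-03 01:38 UTC
Rule 2/2 (RDA, -03:45): 2020-07-03 01:25 UTC ≤ query < +∞
1·60 + 38 - 225 = -127 min
-127 = -1·1440 + 1313; 1313 = 21·60 + 53 → 21:53, 2020-07-03 - 1 day = 2020-07-02
→ 2020-07-02 21:53 RDA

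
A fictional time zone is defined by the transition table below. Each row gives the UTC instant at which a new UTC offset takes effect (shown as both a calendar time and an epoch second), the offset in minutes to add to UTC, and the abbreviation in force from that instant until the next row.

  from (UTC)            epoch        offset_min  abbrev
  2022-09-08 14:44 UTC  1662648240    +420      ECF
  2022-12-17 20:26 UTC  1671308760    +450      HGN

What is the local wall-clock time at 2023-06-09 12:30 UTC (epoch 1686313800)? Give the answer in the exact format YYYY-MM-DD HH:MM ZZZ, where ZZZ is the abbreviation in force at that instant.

Query: 2023-06-09 12:30 UTC
Rule 2/2 (HGN, +07:30): 2022-12-17 20:26 UTC ≤ query < +∞
12·60 + 30 + 450 = 1200 min
1200 = 0·1440 + 1200; 1200 = 20·60 + 0 → 20:00, same day
→ 2023-06-09 20:00 HGN

2023-06-09 20:00 HGN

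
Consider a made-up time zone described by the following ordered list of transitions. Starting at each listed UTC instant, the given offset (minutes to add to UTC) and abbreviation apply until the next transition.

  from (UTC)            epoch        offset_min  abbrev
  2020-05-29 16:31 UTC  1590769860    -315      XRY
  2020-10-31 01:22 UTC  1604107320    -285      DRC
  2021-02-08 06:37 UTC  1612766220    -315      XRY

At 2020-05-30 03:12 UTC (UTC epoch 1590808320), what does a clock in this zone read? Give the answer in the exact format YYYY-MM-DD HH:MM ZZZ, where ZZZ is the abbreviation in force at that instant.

Query: 2020-05-30 03:12 UTC
Rule 1/3 (XRY, -05:15): 2020-05-29 16:31 UTC ≤ query < 2020-10-31 01:22 UTC
3·60 + 12 - 315 = -123 min
-123 = -1·1440 + 1317; 1317 = 21·60 + 57 → 21:57, 2020-05-30 - 1 day = 2020-05-29
→ 2020-05-29 21:57 XRY

2020-05-29 21:57 XRY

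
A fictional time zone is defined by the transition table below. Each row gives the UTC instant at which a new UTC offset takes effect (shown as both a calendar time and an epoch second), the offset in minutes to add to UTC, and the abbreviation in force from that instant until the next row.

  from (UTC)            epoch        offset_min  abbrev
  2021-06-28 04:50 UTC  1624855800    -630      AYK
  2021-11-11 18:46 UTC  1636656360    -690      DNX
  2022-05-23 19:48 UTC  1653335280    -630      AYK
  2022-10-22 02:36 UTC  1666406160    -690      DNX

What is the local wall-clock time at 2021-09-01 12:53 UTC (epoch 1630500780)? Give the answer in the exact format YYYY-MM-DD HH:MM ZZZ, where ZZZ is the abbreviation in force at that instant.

Query: 2021-09-01 12:53 UTC
Rule 1/4 (AYK, -10:30): 2021-06-28 04:50 UTC ≤ query < 2021-11-11 18:46 UTC
12·60 + 53 - 630 = 143 min
143 = 0·1440 + 143; 143 = 2·60 + 23 → 02:23, same day
→ 2021-09-01 02:23 AYK

2021-09-01 02:23 AYK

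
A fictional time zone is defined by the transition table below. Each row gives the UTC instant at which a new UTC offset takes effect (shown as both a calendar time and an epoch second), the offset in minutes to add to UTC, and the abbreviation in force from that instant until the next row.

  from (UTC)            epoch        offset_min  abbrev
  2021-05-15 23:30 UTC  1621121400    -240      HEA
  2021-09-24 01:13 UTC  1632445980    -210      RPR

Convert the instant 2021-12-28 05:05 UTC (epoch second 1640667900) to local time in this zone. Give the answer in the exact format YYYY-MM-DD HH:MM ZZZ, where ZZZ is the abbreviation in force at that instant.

Query: 2021-12-28 05:05 UTC
Rule 2/2 (RPR, -03:30): 2021-09-24 01:13 UTC ≤ query < +∞
5·60 + 5 - 210 = 95 min
95 = 0·1440 + 95; 95 = 1·60 + 35 → 01:35, same day
→ 2021-12-28 01:35 RPR

2021-12-28 01:35 RPR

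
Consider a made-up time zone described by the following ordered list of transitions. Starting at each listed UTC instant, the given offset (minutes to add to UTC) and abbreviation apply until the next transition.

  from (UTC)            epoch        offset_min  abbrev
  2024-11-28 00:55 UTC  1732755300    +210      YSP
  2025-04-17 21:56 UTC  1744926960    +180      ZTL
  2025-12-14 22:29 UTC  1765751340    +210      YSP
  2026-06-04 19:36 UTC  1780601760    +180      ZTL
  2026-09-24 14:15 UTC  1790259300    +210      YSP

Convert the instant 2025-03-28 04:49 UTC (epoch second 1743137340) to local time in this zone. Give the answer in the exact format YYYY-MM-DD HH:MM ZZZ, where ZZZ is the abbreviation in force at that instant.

2025-03-28 08:19 YSP

Query: 2025-03-28 04:49 UTC
Rule 1/5 (YSP, +03:30): 2024-11-28 00:55 UTC ≤ query < 2025-04-17 21:56 UTC
4·60 + 49 + 210 = 499 min
499 = 0·1440 + 499; 499 = 8·60 + 19 → 08:19, same day
→ 2025-03-28 08:19 YSP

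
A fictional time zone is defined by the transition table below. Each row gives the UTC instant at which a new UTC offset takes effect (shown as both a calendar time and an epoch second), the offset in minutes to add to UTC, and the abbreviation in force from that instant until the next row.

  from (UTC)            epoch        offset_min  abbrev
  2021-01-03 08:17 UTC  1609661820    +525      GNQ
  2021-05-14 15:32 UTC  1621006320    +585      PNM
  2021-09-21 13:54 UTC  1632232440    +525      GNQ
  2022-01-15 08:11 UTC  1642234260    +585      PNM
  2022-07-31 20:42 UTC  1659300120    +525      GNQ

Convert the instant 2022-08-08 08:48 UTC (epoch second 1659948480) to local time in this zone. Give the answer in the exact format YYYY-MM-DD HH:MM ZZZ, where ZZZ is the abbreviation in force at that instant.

2022-08-08 17:33 GNQ

Query: 2022-08-08 08:48 UTC
Rule 5/5 (GNQ, +08:45): 2022-07-31 20:42 UTC ≤ query < +∞
8·60 + 48 + 525 = 1053 min
1053 = 0·1440 + 1053; 1053 = 17·60 + 33 → 17:33, same day
→ 2022-08-08 17:33 GNQ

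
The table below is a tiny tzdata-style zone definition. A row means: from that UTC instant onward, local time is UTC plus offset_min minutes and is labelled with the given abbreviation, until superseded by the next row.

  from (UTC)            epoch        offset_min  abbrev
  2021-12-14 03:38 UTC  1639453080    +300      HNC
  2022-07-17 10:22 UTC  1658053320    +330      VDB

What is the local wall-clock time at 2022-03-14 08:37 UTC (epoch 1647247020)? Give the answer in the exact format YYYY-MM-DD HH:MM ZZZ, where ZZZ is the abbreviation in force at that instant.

2022-03-14 13:37 HNC

Query: 2022-03-14 08:37 UTC
Rule 1/2 (HNC, +05:00): 2021-12-14 03:38 UTC ≤ query < 2022-07-17 10:22 UTC
8·60 + 37 + 300 = 817 min
817 = 0·1440 + 817; 817 = 13·60 + 37 → 13:37, same day
→ 2022-03-14 13:37 HNC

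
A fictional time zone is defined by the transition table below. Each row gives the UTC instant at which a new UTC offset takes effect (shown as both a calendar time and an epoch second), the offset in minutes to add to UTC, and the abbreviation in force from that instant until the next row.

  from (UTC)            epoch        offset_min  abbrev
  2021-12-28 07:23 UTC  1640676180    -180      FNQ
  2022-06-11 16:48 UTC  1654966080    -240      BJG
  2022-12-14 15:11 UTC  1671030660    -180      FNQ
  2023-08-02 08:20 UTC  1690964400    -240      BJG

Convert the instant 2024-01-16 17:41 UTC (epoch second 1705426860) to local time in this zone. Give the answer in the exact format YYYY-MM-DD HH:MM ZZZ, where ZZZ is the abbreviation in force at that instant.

Query: 2024-01-16 17:41 UTC
Rule 4/4 (BJG, -04:00): 2023-08-02 08:20 UTC ≤ query < +∞
17·60 + 41 - 240 = 821 min
821 = 0·1440 + 821; 821 = 13·60 + 41 → 13:41, same day
→ 2024-01-16 13:41 BJG

2024-01-16 13:41 BJG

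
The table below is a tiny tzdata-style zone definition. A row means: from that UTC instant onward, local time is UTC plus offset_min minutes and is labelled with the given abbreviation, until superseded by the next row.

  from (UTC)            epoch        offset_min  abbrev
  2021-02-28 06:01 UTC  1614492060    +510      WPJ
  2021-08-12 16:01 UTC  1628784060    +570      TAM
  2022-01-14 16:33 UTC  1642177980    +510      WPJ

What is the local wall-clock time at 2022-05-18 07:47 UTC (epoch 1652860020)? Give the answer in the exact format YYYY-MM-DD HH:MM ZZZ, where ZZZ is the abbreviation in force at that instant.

Query: 2022-05-18 07:47 UTC
Rule 3/3 (WPJ, +08:30): 2022-01-14 16:33 UTC ≤ query < +∞
7·60 + 47 + 510 = 977 min
977 = 0·1440 + 977; 977 = 16·60 + 17 → 16:17, same day
→ 2022-05-18 16:17 WPJ

2022-05-18 16:17 WPJ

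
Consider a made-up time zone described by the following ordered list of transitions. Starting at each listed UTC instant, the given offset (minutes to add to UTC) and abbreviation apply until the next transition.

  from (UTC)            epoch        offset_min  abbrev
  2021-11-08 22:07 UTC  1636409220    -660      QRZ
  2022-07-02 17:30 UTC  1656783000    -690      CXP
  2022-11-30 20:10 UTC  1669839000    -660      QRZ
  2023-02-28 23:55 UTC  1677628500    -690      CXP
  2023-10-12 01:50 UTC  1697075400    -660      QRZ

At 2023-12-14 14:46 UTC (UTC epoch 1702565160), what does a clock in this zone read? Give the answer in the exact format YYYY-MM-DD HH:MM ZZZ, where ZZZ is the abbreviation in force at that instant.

2023-12-14 03:46 QRZ

Query: 2023-12-14 14:46 UTC
Rule 5/5 (QRZ, -11:00): 2023-10-12 01:50 UTC ≤ query < +∞
14·60 + 46 - 660 = 226 min
226 = 0·1440 + 226; 226 = 3·60 + 46 → 03:46, same day
→ 2023-12-14 03:46 QRZ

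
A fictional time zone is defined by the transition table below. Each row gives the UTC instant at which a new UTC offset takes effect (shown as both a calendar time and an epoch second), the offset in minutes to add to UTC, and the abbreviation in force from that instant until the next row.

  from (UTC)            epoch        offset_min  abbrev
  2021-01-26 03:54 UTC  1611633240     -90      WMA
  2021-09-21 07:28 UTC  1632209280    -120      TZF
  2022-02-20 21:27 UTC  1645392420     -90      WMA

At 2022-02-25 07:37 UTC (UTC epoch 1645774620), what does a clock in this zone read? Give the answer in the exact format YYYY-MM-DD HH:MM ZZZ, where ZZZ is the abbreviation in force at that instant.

Query: 2022-02-25 07:37 UTC
Rule 3/3 (WMA, -01:30): 2022-02-20 21:27 UTC ≤ query < +∞
7·60 + 37 - 90 = 367 min
367 = 0·1440 + 367; 367 = 6·60 + 7 → 06:07, same day
→ 2022-02-25 06:07 WMA

2022-02-25 06:07 WMA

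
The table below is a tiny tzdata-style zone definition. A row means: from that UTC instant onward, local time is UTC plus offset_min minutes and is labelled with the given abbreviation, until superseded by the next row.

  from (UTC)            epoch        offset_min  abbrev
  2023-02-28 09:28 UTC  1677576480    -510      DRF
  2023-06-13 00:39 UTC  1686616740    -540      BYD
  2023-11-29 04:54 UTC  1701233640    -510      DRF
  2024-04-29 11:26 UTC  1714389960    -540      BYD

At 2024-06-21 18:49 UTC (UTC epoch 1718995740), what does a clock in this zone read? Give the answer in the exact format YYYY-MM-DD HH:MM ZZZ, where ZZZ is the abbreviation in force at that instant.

2024-06-21 09:49 BYD

Query: 2024-06-21 18:49 UTC
Rule 4/4 (BYD, -09:00): 2024-04-29 11:26 UTC ≤ query < +∞
18·60 + 49 - 540 = 589 min
589 = 0·1440 + 589; 589 = 9·60 + 49 → 09:49, same day
→ 2024-06-21 09:49 BYD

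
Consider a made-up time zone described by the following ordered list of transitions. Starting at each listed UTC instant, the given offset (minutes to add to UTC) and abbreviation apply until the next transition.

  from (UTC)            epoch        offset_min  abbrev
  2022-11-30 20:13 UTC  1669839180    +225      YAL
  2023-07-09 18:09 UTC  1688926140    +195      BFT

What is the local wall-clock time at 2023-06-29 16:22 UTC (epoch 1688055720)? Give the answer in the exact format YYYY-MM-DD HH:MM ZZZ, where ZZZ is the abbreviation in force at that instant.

2023-06-29 20:07 YAL

Query: 2023-06-29 16:22 UTC
Rule 1/2 (YAL, +03:45): 2022-11-30 20:13 UTC ≤ query < 2023-07-09 18:09 UTC
16·60 + 22 + 225 = 1207 min
1207 = 0·1440 + 1207; 1207 = 20·60 + 7 → 20:07, same day
→ 2023-06-29 20:07 YAL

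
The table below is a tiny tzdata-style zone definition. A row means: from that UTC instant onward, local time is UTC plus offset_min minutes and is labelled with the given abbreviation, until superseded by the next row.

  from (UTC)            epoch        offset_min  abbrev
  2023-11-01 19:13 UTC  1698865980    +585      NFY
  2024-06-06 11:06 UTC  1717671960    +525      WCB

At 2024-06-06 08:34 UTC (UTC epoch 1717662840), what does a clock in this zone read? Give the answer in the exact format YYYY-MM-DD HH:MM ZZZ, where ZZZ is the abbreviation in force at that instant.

2024-06-06 18:19 NFY

Query: 2024-06-06 08:34 UTC
Rule 1/2 (NFY, +09:45): 2023-11-01 19:13 UTC ≤ query < 2024-06-06 11:06 UTC
8·60 + 34 + 585 = 1099 min
1099 = 0·1440 + 1099; 1099 = 18·60 + 19 → 18:19, same day
→ 2024-06-06 18:19 NFY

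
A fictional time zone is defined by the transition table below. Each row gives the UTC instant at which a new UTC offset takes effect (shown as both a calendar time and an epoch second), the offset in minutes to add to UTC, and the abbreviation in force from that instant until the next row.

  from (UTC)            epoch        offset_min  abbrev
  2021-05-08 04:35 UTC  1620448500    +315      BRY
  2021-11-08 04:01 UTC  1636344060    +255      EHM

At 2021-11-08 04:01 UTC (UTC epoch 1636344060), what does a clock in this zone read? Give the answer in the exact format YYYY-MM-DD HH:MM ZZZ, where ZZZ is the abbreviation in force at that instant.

2021-11-08 08:16 EHM

Query: 2021-11-08 04:01 UTC
Rule 2/2 (EHM, +04:15): 2021-11-08 04:01 UTC ≤ query < +∞
4·60 + 1 + 255 = 496 min
496 = 0·1440 + 496; 496 = 8·60 + 16 → 08:16, same day
→ 2021-11-08 08:16 EHM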